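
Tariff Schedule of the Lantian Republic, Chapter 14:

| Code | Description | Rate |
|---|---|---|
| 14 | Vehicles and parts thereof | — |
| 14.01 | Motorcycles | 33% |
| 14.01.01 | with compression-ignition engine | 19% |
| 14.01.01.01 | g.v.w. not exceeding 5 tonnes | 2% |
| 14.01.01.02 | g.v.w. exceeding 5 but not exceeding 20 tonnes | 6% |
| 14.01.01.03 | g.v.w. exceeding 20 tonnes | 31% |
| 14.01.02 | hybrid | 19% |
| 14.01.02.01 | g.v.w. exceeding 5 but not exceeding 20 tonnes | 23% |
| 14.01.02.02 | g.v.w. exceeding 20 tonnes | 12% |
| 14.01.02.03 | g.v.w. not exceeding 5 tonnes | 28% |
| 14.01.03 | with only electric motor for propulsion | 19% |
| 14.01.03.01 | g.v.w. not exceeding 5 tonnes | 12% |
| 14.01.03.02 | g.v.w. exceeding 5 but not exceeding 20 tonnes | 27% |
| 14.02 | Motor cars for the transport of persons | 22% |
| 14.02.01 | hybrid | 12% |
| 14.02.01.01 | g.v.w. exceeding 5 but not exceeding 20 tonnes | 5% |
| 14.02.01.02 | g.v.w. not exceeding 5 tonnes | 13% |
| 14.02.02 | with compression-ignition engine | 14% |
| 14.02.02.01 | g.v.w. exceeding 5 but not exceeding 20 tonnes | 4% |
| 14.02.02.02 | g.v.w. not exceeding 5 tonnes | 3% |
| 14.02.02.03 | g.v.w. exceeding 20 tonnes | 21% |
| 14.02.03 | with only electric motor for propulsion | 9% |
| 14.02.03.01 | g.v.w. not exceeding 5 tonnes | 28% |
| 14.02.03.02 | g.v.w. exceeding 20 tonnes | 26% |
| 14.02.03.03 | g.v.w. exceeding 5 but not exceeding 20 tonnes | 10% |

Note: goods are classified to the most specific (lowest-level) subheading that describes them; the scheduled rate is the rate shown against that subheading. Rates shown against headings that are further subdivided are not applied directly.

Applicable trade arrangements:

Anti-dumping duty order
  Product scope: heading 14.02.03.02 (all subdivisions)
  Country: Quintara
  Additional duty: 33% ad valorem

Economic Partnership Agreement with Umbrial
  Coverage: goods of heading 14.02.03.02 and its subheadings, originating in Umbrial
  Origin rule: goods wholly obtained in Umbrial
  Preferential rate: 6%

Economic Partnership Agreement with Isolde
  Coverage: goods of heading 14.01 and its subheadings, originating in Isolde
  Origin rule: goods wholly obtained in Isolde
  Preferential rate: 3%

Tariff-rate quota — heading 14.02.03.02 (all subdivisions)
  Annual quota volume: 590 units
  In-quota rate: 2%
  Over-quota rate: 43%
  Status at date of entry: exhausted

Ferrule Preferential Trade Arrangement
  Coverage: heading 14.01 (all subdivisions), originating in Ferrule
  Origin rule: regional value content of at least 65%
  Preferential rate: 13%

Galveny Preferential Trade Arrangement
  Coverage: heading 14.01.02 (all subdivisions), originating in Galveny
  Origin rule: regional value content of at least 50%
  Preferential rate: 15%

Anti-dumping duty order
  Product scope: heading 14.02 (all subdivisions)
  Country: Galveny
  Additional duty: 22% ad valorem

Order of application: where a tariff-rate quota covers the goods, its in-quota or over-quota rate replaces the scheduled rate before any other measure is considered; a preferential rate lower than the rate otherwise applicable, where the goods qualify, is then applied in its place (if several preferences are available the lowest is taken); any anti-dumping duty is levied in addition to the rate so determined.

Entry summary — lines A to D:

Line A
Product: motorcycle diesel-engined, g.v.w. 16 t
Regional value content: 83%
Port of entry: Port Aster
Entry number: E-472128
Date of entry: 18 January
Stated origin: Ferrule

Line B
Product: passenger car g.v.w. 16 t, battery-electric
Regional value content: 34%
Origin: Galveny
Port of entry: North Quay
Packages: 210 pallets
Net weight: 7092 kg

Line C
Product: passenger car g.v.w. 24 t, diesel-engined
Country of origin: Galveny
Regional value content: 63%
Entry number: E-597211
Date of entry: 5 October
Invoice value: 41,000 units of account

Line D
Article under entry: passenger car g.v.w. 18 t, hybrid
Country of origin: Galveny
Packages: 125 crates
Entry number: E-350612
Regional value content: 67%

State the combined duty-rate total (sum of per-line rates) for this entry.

Line A: motorcycle → 14.01; diesel-engined → 14.01.01; g.v.w. 16 t → 14.01.01.02. Scheduled 6%. Ferrule agreement on 14.01: RVC ≥ 65% → 13% available; preference 13% not lower than 6% → no reduction. → 6%.
Line B: passenger car → 14.02; battery-electric → 14.02.03; g.v.w. 16 t → 14.02.03.03. Scheduled 10%. Galveny agreement on 14.01.02: 14.02.03.03 not covered; anti-dumping (Galveny, 14.02): +22%; total 10% + 22% = 32%. → 32%.
Line C: passenger car → 14.02; diesel-engined → 14.02.02; g.v.w. 24 t → 14.02.02.03. Scheduled 21%. Galveny agreement on 14.01.02: 14.02.02.03 not covered; anti-dumping (Galveny, 14.02): +22%; total 21% + 22% = 43%. → 43%.
Line D: passenger car → 14.02; hybrid → 14.02.01; g.v.w. 18 t → 14.02.01.01. Scheduled 5%. Galveny agreement on 14.01.02: 14.02.01.01 not covered; anti-dumping (Galveny, 14.02): +22%; total 5% + 22% = 27%. → 27%.
Sum: 6% + 32% + 43% + 27% = 108%.

108%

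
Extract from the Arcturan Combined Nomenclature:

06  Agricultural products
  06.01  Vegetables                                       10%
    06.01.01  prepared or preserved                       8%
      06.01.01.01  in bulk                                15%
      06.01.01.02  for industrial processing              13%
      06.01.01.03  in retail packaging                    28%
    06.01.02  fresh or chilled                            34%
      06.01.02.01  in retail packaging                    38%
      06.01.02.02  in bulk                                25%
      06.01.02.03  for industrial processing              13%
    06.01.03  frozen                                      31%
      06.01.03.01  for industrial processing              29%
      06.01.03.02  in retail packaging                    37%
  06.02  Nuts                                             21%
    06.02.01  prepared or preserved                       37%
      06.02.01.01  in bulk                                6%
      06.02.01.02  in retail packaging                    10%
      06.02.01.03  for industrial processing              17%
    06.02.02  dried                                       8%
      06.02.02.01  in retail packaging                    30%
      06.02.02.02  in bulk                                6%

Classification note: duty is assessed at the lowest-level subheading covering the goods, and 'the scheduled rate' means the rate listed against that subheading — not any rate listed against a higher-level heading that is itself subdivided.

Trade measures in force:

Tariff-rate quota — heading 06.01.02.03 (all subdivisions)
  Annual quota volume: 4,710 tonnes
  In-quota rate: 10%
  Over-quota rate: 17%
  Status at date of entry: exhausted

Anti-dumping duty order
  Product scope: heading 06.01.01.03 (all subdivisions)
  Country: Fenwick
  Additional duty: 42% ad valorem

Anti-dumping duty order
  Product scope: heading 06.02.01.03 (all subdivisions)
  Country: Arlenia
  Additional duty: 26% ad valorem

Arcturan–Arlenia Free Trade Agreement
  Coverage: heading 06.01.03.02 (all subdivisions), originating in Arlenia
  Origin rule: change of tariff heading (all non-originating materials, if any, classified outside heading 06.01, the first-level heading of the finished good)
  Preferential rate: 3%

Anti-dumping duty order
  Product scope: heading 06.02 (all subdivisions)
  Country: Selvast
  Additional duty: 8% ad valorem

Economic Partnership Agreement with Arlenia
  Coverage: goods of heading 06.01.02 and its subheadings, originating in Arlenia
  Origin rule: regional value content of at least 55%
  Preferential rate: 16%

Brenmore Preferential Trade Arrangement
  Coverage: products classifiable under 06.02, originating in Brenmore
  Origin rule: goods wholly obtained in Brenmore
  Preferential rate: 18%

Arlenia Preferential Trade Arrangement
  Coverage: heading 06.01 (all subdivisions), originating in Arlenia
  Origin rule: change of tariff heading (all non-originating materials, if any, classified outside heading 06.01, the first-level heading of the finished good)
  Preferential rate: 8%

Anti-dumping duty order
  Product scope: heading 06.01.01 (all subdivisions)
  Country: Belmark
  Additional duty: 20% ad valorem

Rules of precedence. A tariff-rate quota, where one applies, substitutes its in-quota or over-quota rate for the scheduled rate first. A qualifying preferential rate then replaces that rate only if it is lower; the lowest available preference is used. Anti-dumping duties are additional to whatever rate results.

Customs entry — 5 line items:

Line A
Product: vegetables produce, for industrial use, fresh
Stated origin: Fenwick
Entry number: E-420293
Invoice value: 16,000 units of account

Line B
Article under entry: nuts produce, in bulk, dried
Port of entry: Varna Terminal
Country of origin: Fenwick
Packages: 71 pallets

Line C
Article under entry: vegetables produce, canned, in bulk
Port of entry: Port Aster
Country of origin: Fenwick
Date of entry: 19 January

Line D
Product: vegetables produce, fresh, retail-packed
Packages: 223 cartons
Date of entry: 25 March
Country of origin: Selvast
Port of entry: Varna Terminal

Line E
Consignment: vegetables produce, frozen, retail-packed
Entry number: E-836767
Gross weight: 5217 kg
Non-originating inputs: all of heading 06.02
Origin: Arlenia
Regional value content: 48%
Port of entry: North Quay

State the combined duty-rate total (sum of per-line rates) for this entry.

Line A: vegetables → 06.01; fresh → 06.01.02; for industrial use → 06.01.02.03. Scheduled 13%. quota on 06.01.02.03 exhausted → over-quota 17%. → 17%.
Line B: nuts → 06.02; dried → 06.02.02; in bulk → 06.02.02.02. Scheduled 6%. No special measure applies. → 6%.
Line C: vegetables → 06.01; canned → 06.01.01; in bulk → 06.01.01.01. Scheduled 15%. No special measure applies. → 15%.
Line D: vegetables → 06.01; fresh → 06.01.02; retail-packed → 06.01.02.01. Scheduled 38%. No special measure applies. → 38%.
Line E: vegetables → 06.01; frozen → 06.01.03; retail-packed → 06.01.03.02. Scheduled 37%. Arlenia agreement on 06.01.03.02: CTH met → 3% available; Arlenia agreement on 06.01.02: 06.01.03.02 not covered; Arlenia agreement on 06.01: CTH met → 8% available; preferential 3%. → 3%.
Sum: 17% + 6% + 15% + 38% + 3% = 79%.

79%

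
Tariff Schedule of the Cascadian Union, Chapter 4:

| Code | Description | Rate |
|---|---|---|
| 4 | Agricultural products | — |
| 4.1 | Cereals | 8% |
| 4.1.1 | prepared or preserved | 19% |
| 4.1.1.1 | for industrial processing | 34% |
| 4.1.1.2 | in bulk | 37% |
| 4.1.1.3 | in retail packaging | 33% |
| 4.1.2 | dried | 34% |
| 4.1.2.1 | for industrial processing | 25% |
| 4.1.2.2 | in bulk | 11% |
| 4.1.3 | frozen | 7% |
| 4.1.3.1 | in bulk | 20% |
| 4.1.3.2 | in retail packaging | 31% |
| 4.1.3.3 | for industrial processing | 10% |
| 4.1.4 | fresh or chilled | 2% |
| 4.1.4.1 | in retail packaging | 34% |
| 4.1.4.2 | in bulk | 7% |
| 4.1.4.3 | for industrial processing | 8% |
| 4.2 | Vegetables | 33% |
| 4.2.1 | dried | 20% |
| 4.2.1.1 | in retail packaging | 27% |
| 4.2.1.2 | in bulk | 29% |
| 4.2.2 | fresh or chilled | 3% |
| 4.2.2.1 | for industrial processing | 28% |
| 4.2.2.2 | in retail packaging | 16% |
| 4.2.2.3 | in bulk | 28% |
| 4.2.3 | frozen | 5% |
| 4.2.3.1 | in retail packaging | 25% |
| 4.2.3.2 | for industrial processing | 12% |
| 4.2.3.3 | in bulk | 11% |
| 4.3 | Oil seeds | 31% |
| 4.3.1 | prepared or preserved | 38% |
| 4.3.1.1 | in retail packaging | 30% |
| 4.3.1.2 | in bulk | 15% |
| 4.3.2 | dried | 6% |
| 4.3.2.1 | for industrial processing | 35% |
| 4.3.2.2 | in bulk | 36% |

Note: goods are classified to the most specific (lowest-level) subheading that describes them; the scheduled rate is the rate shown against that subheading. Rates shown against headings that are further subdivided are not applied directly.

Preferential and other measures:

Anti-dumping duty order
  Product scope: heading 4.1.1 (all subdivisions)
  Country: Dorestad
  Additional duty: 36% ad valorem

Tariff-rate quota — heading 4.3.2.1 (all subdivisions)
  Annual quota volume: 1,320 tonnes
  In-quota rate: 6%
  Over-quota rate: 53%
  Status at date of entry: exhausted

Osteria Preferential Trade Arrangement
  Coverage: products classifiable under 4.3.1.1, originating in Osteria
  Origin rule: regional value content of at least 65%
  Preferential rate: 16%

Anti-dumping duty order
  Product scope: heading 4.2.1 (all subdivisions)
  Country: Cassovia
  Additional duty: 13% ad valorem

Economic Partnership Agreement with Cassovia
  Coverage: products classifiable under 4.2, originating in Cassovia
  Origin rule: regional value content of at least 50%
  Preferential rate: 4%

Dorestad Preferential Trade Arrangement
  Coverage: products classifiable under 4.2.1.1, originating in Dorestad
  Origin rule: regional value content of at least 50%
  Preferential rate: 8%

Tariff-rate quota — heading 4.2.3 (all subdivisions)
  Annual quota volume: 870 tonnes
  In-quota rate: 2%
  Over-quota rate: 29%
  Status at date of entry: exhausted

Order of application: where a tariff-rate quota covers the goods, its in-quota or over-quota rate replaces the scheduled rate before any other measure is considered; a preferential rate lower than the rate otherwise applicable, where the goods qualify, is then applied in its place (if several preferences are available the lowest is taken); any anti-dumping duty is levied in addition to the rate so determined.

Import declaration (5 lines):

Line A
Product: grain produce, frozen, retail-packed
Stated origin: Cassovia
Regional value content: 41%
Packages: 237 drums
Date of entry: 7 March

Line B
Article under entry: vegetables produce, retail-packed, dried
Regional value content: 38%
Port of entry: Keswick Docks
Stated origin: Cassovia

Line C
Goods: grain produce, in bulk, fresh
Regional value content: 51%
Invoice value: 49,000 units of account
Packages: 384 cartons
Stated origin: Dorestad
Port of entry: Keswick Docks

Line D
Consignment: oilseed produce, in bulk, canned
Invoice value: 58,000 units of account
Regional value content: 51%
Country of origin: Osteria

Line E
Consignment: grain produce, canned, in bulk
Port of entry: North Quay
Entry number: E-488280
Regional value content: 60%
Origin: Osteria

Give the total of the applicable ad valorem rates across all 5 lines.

130%

Line A: grain → 4.1; frozen → 4.1.3; retail-packed → 4.1.3.2. Scheduled 31%. Cassovia agreement on 4.2: 4.1.3.2 not covered. → 31%.
Line B: vegetables → 4.2; dried → 4.2.1; retail-packed → 4.2.1.1. Scheduled 27%. Cassovia agreement on 4.2: RVC < 50%; anti-dumping (Cassovia, 4.2.1): +13%; total 27% + 13% = 40%. → 40%.
Line C: grain → 4.1; fresh → 4.1.4; in bulk → 4.1.4.2. Scheduled 7%. Dorestad agreement on 4.2.1.1: 4.1.4.2 not covered. → 7%.
Line D: oilseed → 4.3; canned → 4.3.1; in bulk → 4.3.1.2. Scheduled 15%. Osteria agreement on 4.3.1.1: 4.3.1.2 not covered. → 15%.
Line E: grain → 4.1; canned → 4.1.1; in bulk → 4.1.1.2. Scheduled 37%. Osteria agreement on 4.3.1.1: 4.1.1.2 not covered. → 37%.
Sum: 31% + 40% + 7% + 15% + 37% = 130%.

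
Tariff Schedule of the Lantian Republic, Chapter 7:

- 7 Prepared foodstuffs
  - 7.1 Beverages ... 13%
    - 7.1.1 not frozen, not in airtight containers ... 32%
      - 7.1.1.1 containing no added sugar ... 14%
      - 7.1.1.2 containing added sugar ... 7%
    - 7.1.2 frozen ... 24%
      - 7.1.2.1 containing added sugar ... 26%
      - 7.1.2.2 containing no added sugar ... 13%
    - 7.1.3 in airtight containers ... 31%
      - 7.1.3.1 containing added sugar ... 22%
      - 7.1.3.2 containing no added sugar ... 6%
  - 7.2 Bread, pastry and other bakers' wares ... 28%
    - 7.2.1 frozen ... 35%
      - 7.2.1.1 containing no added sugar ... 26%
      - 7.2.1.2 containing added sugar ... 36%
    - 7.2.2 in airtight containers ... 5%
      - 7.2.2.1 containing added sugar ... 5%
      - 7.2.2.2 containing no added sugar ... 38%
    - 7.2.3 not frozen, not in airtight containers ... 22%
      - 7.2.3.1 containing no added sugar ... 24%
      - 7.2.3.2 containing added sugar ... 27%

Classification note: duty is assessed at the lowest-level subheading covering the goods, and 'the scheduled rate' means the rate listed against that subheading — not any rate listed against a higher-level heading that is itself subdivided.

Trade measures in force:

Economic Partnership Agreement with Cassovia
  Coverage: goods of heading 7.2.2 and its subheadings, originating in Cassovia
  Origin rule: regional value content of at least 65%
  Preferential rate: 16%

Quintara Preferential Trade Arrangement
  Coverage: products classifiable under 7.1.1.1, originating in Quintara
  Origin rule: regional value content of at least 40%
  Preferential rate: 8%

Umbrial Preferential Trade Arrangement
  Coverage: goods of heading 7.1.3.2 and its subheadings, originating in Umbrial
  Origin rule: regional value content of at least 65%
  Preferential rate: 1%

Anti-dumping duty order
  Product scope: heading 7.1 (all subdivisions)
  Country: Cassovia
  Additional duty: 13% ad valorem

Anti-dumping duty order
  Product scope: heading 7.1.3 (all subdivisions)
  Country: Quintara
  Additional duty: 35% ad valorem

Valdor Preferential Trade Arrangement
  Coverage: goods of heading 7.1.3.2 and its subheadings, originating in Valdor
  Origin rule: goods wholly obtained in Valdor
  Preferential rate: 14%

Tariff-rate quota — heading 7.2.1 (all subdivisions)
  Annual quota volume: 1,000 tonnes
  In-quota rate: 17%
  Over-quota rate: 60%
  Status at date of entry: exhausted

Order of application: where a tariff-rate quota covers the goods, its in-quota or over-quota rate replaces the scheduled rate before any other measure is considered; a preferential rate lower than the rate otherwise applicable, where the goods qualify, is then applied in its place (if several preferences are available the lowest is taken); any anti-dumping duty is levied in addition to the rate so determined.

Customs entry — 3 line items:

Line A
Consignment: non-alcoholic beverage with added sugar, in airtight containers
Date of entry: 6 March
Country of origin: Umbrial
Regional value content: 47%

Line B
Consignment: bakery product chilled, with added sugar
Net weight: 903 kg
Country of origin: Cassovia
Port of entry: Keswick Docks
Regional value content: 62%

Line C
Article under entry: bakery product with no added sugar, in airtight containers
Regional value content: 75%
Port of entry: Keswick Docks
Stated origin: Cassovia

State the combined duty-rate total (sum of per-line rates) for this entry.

65%

Line A: non-alcoholic beverage → 7.1; in airtight containers → 7.1.3; with added sugar → 7.1.3.1. Scheduled 22%. Umbrial agreement on 7.1.3.2: 7.1.3.1 not covered. → 22%.
Line B: bakery product → 7.2; chilled → 7.2.3; with added sugar → 7.2.3.2. Scheduled 27%. Cassovia agreement on 7.2.2: 7.2.3.2 not covered. → 27%.
Line C: bakery product → 7.2; in airtight containers → 7.2.2; with no added sugar → 7.2.2.2. Scheduled 38%. Cassovia agreement on 7.2.2: RVC ≥ 65% → 16% available; preferential 16%. → 16%.
Sum: 22% + 27% + 16% = 65%.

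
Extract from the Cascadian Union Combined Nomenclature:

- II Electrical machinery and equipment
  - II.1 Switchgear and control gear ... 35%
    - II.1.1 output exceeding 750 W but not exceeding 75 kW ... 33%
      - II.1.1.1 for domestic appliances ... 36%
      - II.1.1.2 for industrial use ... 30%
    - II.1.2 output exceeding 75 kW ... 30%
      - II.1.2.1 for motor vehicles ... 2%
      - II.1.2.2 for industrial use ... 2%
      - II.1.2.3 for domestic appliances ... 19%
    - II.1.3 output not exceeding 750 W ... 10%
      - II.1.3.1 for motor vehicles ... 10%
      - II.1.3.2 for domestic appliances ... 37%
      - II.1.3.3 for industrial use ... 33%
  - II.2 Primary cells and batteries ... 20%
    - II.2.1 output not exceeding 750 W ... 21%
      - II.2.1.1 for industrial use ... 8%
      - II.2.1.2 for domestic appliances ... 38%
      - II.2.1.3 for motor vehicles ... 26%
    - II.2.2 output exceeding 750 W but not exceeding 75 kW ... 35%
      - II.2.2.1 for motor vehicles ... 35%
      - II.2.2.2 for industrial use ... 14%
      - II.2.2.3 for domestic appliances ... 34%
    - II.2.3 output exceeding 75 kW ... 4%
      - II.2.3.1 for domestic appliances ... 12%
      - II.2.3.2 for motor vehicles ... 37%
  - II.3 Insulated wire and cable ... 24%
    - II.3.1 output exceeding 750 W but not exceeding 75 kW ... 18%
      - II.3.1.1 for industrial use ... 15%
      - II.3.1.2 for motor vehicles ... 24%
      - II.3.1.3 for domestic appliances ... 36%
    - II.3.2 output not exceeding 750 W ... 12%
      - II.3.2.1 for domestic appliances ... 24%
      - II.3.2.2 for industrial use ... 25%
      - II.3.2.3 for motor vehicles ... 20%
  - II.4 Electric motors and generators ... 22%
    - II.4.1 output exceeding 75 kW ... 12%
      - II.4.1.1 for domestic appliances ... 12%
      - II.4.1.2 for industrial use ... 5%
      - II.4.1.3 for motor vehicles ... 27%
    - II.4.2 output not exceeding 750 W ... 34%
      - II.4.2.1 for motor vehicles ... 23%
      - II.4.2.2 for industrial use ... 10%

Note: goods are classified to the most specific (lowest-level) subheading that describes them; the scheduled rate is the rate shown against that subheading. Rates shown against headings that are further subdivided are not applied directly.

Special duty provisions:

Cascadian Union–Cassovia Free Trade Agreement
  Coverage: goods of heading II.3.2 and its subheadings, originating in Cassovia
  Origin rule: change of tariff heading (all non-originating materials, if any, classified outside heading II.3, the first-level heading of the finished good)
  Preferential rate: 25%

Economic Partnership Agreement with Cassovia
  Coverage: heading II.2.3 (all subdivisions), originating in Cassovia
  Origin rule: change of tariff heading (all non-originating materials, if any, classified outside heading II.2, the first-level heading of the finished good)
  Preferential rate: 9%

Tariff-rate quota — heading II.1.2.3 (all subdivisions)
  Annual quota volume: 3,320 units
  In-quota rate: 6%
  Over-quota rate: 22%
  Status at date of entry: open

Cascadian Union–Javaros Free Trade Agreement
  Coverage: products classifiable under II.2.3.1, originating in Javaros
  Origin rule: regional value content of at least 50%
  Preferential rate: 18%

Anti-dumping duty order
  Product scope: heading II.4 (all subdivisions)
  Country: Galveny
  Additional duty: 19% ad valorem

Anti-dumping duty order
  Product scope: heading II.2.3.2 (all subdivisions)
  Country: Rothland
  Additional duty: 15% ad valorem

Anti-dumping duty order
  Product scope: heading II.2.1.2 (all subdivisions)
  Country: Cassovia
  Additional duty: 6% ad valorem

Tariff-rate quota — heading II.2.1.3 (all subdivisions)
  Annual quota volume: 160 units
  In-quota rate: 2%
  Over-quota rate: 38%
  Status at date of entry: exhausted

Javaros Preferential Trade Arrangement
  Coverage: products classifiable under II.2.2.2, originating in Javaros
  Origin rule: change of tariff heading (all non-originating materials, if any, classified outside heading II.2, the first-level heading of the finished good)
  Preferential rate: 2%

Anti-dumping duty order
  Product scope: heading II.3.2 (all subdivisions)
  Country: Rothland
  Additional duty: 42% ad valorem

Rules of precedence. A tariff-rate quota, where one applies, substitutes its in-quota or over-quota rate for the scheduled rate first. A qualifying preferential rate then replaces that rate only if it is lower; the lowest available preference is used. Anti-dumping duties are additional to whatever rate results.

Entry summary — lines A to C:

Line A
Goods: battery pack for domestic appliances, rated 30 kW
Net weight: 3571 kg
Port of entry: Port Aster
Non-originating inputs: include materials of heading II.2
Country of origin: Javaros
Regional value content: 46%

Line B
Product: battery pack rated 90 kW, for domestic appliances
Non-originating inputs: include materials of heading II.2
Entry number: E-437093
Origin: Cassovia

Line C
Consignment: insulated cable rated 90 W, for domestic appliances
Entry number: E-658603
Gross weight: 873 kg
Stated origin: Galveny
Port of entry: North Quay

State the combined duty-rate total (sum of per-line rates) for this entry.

Line A: battery pack → II.2; rated 30 kW → II.2.2; for domestic appliances → II.2.2.3. Scheduled 34%. Javaros agreement on II.2.3.1: II.2.2.3 not covered; Javaros agreement on II.2.2.2: II.2.2.3 not covered. → 34%.
Line B: battery pack → II.2; rated 90 kW → II.2.3; for domestic appliances → II.2.3.1. Scheduled 12%. Cassovia agreement on II.3.2: II.2.3.1 not covered; Cassovia agreement on II.2.3: CTH not met. → 12%.
Line C: insulated cable → II.3; rated 90 W → II.3.2; for domestic appliances → II.3.2.1. Scheduled 24%. No special measure applies. → 24%.
Sum: 34% + 12% + 24% = 70%.

70%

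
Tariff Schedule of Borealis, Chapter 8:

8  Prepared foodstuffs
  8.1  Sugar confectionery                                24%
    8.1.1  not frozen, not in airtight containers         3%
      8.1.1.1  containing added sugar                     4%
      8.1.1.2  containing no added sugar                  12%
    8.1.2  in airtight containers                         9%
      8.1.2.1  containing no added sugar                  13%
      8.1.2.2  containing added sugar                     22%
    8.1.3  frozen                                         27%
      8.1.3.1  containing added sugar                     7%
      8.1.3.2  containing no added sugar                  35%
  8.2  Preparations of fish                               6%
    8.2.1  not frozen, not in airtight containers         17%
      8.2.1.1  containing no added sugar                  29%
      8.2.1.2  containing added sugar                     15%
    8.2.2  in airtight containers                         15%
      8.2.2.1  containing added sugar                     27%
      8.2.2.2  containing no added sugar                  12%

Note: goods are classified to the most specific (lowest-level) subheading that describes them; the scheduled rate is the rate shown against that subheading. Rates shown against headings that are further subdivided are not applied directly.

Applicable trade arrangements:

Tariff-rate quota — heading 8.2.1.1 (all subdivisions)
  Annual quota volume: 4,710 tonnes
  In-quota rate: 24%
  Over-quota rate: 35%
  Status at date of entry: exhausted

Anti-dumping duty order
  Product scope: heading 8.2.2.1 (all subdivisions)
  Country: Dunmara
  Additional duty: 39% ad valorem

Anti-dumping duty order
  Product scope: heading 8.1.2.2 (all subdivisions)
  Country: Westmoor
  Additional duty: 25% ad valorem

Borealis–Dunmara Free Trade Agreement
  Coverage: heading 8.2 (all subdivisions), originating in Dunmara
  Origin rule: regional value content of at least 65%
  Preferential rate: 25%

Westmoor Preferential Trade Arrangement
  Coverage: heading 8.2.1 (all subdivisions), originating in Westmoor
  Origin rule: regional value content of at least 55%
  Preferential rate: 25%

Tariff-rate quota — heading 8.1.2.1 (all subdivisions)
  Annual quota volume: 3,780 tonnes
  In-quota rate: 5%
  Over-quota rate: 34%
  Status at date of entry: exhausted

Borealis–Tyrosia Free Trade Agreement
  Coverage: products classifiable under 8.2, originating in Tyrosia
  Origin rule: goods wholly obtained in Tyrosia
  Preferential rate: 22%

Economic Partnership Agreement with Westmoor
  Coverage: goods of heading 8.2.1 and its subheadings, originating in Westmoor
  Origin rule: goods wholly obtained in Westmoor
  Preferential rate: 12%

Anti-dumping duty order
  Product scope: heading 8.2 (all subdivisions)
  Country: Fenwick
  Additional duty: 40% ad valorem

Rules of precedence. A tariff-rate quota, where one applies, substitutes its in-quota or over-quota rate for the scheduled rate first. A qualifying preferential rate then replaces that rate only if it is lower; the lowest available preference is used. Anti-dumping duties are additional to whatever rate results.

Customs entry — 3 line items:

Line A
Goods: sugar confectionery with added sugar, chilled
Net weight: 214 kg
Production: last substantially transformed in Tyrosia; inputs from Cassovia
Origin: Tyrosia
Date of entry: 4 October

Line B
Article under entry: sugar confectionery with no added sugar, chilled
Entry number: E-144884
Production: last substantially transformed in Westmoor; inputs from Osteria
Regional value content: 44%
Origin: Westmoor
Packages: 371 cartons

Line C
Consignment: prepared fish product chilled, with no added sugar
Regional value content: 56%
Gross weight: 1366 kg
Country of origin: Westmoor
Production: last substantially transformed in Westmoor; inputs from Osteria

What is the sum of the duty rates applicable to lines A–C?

41%

Line A: sugar confectionery → 8.1; chilled → 8.1.1; with added sugar → 8.1.1.1. Scheduled 4%. Tyrosia agreement on 8.2: 8.1.1.1 not covered. → 4%.
Line B: sugar confectionery → 8.1; chilled → 8.1.1; with no added sugar → 8.1.1.2. Scheduled 12%. Westmoor agreement on 8.2.1: 8.1.1.2 not covered; Westmoor agreement on 8.2.1: 8.1.1.2 not covered. → 12%.
Line C: prepared fish product → 8.2; chilled → 8.2.1; with no added sugar → 8.2.1.1. Scheduled 29%. quota on 8.2.1.1 exhausted → over-quota 35%; Westmoor agreement on 8.2.1: RVC ≥ 55% → 25% available; Westmoor agreement on 8.2.1: not wholly obtained; preferential 25%. → 25%.
Sum: 4% + 12% + 25% = 41%.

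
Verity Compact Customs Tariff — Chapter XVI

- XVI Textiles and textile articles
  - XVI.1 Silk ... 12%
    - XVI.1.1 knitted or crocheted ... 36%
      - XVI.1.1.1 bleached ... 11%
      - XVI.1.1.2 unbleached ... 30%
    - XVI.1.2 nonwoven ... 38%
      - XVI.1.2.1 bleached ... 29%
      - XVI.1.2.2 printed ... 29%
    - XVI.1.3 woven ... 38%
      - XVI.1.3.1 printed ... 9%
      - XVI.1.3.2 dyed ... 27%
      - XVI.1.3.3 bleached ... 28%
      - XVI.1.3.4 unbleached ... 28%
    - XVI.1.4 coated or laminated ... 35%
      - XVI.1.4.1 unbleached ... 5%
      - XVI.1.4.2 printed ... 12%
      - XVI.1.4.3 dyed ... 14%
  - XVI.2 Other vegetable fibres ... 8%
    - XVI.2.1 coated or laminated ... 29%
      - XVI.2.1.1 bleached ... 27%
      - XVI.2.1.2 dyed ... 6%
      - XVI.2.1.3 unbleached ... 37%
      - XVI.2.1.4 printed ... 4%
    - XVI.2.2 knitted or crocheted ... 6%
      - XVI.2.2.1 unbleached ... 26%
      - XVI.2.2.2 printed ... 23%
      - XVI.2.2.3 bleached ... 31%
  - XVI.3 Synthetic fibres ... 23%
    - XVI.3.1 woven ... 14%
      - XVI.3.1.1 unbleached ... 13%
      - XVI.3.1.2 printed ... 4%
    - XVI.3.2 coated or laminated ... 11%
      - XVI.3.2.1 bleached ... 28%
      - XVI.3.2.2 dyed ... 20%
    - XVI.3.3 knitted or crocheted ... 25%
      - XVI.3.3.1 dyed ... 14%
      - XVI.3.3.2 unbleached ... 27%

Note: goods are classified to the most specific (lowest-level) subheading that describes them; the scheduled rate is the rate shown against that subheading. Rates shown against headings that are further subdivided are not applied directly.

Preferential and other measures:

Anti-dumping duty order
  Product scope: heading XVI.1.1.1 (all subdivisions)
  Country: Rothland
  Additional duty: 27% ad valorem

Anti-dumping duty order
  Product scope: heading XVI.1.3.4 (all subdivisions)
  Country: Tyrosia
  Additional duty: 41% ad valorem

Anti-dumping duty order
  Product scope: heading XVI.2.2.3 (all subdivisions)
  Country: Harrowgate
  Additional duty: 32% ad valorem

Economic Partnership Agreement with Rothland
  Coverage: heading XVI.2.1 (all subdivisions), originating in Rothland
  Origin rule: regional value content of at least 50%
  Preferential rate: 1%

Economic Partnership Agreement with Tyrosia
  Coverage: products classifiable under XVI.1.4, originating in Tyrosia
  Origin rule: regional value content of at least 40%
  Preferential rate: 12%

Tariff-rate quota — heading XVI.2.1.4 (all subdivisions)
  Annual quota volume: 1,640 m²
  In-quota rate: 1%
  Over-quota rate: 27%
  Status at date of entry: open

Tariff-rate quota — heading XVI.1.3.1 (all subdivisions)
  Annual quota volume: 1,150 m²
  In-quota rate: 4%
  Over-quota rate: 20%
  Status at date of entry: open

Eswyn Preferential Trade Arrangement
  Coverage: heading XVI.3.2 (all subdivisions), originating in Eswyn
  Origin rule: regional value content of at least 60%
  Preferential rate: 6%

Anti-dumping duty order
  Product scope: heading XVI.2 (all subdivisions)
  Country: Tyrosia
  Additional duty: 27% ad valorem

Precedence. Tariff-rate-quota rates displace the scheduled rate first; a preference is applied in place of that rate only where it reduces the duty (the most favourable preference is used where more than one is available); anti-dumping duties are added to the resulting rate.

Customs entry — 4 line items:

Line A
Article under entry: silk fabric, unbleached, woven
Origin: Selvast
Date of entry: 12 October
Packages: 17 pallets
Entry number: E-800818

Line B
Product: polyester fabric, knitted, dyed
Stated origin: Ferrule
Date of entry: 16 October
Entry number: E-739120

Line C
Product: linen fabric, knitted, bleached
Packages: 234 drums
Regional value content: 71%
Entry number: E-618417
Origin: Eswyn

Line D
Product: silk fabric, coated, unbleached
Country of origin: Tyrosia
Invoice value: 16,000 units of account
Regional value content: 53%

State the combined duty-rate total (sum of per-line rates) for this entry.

78%

Line A: silk → XVI.1; woven → XVI.1.3; unbleached → XVI.1.3.4. Scheduled 28%. No special measure applies. → 28%.
Line B: polyester → XVI.3; knitted → XVI.3.3; dyed → XVI.3.3.1. Scheduled 14%. No special measure applies. → 14%.
Line C: linen → XVI.2; knitted → XVI.2.2; bleached → XVI.2.2.3. Scheduled 31%. Eswyn agreement on XVI.3.2: XVI.2.2.3 not covered. → 31%.
Line D: silk → XVI.1; coated → XVI.1.4; unbleached → XVI.1.4.1. Scheduled 5%. Tyrosia agreement on XVI.1.4: RVC ≥ 40% → 12% available; preference 12% not lower than 5% → no reduction. → 5%.
Sum: 28% + 14% + 31% + 5% = 78%.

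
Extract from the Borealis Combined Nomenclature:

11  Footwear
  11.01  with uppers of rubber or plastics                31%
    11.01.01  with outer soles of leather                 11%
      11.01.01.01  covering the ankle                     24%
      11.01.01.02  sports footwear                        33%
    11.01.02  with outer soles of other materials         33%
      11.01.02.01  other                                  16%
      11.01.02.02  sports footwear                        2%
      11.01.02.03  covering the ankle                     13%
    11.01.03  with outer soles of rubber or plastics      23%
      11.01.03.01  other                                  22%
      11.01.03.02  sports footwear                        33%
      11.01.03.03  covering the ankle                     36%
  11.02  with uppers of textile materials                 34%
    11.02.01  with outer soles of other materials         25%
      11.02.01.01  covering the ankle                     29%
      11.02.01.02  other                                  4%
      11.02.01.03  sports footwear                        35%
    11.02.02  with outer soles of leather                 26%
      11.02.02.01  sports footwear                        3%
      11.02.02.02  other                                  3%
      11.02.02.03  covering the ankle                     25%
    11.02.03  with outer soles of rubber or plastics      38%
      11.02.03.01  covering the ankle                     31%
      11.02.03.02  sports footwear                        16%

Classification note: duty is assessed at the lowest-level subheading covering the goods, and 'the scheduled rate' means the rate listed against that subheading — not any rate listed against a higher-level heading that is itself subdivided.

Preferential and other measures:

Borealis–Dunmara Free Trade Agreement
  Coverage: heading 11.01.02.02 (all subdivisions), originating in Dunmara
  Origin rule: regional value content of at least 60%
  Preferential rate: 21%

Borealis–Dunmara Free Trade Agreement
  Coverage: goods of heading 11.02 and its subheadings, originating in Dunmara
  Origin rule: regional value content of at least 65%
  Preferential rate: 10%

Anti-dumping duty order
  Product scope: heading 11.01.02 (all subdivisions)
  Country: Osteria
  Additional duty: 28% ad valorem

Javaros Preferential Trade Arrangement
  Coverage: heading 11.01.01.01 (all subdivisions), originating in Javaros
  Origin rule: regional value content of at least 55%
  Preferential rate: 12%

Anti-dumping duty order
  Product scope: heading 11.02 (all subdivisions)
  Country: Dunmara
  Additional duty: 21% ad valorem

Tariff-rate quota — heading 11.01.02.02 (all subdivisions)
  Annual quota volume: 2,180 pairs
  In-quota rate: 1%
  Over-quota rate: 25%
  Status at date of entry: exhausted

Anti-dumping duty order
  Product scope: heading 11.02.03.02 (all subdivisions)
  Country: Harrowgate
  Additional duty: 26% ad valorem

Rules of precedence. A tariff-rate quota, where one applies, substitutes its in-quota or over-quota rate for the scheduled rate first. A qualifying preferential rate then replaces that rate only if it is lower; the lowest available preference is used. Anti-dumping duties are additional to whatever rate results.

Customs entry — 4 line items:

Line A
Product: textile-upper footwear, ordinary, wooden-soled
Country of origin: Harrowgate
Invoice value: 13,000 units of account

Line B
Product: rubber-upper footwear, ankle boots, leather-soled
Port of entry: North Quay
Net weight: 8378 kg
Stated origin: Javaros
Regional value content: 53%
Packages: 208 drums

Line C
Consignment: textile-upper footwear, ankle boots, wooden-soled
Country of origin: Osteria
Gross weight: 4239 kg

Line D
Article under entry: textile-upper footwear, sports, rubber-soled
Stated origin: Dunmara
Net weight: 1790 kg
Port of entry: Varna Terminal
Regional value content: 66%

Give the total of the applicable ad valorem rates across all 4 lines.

88%

Line A: textile-upper → 11.02; wooden-soled → 11.02.01; ordinary → 11.02.01.02. Scheduled 4%. No special measure applies. → 4%.
Line B: rubber-upper → 11.01; leather-soled → 11.01.01; ankle boots → 11.01.01.01. Scheduled 24%. Javaros agreement on 11.01.01.01: RVC < 55%. → 24%.
Line C: textile-upper → 11.02; wooden-soled → 11.02.01; ankle boots → 11.02.01.01. Scheduled 29%. No special measure applies. → 29%.
Line D: textile-upper → 11.02; rubber-soled → 11.02.03; sports → 11.02.03.02. Scheduled 16%. Dunmara agreement on 11.01.02.02: 11.02.03.02 not covered; Dunmara agreement on 11.02: RVC ≥ 65% → 10% available; preferential 10%; anti-dumping (Dunmara, 11.02): +21%; total 10% + 21% = 31%. → 31%.
Sum: 4% + 24% + 29% + 31% = 88%.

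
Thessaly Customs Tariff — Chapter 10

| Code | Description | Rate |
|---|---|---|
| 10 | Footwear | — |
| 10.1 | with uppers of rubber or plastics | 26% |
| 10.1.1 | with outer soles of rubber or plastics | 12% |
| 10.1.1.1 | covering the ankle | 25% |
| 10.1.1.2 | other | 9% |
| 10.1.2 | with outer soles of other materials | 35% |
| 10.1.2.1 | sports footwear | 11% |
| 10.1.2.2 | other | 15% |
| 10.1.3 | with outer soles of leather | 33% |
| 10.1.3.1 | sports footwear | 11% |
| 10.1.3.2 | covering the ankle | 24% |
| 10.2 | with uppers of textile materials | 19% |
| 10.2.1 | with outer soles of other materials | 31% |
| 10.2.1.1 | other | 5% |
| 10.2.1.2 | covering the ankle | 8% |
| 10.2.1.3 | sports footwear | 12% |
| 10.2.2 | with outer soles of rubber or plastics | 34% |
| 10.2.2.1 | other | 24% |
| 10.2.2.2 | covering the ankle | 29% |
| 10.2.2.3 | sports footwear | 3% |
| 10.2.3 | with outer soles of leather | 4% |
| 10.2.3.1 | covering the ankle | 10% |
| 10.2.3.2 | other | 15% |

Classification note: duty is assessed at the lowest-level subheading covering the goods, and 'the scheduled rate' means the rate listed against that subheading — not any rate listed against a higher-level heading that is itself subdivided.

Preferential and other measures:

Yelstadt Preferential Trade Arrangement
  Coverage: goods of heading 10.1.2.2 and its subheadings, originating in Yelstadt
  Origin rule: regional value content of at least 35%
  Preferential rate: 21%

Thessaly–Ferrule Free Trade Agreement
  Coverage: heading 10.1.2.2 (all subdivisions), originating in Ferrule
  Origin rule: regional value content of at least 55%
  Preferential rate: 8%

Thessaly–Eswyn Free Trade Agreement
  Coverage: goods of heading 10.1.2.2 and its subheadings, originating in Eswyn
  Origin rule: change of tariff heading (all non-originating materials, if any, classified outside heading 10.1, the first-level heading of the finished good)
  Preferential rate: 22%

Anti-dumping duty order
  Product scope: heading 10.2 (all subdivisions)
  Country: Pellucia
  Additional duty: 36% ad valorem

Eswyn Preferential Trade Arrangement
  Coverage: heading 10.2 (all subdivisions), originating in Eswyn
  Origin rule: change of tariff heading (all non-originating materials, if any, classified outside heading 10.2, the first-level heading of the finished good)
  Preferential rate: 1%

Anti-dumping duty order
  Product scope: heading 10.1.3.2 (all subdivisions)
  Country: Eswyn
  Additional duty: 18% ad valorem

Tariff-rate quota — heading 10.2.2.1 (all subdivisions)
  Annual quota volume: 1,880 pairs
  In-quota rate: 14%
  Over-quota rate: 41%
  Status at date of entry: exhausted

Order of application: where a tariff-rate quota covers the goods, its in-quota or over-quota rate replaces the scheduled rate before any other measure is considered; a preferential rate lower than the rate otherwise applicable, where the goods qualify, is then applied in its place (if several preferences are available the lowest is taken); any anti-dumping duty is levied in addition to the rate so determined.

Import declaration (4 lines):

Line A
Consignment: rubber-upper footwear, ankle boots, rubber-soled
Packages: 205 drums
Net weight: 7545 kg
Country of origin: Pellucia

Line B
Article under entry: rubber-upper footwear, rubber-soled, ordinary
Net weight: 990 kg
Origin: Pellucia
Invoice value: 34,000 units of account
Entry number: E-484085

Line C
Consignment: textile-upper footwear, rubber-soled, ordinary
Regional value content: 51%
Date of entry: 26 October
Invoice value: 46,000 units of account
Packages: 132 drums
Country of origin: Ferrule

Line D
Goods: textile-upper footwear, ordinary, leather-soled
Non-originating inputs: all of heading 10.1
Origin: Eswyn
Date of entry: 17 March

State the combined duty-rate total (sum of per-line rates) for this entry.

76%

Line A: rubber-upper → 10.1; rubber-soled → 10.1.1; ankle boots → 10.1.1.1. Scheduled 25%. No special measure applies. → 25%.
Line B: rubber-upper → 10.1; rubber-soled → 10.1.1; ordinary → 10.1.1.2. Scheduled 9%. No special measure applies. → 9%.
Line C: textile-upper → 10.2; rubber-soled → 10.2.2; ordinary → 10.2.2.1. Scheduled 24%. quota on 10.2.2.1 exhausted → over-quota 41%; Ferrule agreement on 10.1.2.2: 10.2.2.1 not covered. → 41%.
Line D: textile-upper → 10.2; leather-soled → 10.2.3; ordinary → 10.2.3.2. Scheduled 15%. Eswyn agreement on 10.1.2.2: 10.2.3.2 not covered; Eswyn agreement on 10.2: CTH met → 1% available; preferential 1%. → 1%.
Sum: 25% + 9% + 41% + 1% = 76%.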